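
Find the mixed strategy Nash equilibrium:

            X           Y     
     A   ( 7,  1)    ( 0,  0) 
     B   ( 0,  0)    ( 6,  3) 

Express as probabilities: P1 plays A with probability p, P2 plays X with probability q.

p = 0.75, q = 0.4615

Work:
Find probabilities that make opponent indifferent:
P2 chooses q to make P1 indifferent between A and B
P1 chooses p to make P2 indifferent between X and Y
Mixed NE: P1 plays (A: 0.75, B: 0.25), P2 plays (X: 0.4615, Y: 0.5385)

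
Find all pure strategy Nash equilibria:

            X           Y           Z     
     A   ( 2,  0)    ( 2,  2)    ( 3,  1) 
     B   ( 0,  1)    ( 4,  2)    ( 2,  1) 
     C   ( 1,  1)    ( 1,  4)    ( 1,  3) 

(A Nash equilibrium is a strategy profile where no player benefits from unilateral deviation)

Nash equilibrium: (B, Y)

Work:
Best responses:
  P1 vs X: payoffs [2, 0, 1] → best response A (payoff 2)
  P1 vs Y: payoffs [2, 4, 1] → best response B (payoff 4)
  P1 vs Z: payoffs [3, 2, 1] → best response A (payoff 3)
  P2 vs A: payoffs [0, 2, 1] → best response Y (payoff 2)
  P2 vs B: payoffs [1, 2, 1] → best response Y (payoff 2)
  P2 vs C: payoffs [1, 4, 3] → best response Y (payoff 4)
Mutual best responses: (B,Y) → Nash equilibria.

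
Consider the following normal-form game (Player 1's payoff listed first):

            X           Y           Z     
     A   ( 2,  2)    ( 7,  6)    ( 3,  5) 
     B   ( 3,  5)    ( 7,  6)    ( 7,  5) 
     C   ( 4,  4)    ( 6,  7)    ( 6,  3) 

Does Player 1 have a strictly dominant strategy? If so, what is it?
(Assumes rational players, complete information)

No strictly dominant strategy exists for Player 1

Work:
A strategy strictly dominates another if it gives a strictly higher payoff against every opponent action. Compare each pair of P1's strategies column-by-column:
  A vs B: [2 vs 3, 7 vs 7, 3 vs 7] → A does not strictly dominate B (column X: 2 ≤ 3)
  A vs C: [2 vs 4, 7 vs 6, 3 vs 6] → A does not strictly dominate C (column X: 2 ≤ 4)
  B vs A: [3 vs 2, 7 vs 7, 7 vs 3] → B does not strictly dominate A (column Y: 7 ≤ 7)
  B vs C: [3 vs 4, 7 vs 6, 7 vs 6] → B does not strictly dominate C (column X: 3 ≤ 4)
  C vs A: [4 vs 2, 6 vs 7, 6 vs 3] → C does not strictly dominate A (column Y: 6 ≤ 7)
  C vs B: [4 vs 3, 6 vs 7, 6 vs 7] → C does not strictly dominate B (column Y: 6 ≤ 7)
No single strategy strictly dominates all others → no strictly dominant strategy.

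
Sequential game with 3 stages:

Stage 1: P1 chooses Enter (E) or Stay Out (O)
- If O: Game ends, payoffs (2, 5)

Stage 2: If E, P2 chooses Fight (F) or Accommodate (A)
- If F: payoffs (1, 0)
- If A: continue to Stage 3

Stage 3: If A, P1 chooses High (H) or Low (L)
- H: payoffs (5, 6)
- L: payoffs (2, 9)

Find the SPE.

SPE: (E, A, H); Outcome (5, 6)

Work:
Stage 3: P1 chooses H (5 vs 2)
Stage 2: P2: F->0, A->6 (anticipating H). Choose A
Stage 1: P1: O->2, E->5 (anticipating A, H). Choose E
SPE path: E -> A -> H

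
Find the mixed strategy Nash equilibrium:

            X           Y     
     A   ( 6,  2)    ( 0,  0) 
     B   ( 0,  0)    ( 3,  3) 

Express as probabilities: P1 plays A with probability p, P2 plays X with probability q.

p = 0.6, q = 0.3333

Work:
Find probabilities that make opponent indifferent:
P2 chooses q to make P1 indifferent between A and B
P1 chooses p to make P2 indifferent between X and Y
Mixed NE: P1 plays (A: 0.6, B: 0.4), P2 plays (X: 0.3333, Y: 0.6667)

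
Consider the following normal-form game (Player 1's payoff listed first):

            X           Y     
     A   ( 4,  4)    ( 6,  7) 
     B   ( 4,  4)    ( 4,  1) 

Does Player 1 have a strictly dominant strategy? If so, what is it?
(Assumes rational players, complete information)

No strictly dominant strategy exists for Player 1

Work:
A strategy strictly dominates another if it gives a strictly higher payoff against every opponent action. Compare each pair of P1's strategies column-by-column:
  A vs B: [4 vs 4, 6 vs 4] → A does not strictly dominate B (column X: 4 ≤ 4)
  B vs A: [4 vs 4, 4 vs 6] → B does not strictly dominate A (column X: 4 ≤ 4)
No single strategy strictly dominates all others → no strictly dominant strategy.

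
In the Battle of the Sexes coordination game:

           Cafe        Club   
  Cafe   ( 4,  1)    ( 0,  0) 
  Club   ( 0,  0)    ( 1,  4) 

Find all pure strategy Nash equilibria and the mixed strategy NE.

Pure NE: (Cafe, Cafe) and (Club, Club); Mixed NE: p = 0.8, q = 0.2

Work:
Check pure NE:
(Cafe, Cafe): (4, 1) - no unilateral deviation beneficial
(Club, Club): (1, 4) - no unilateral deviation beneficial
Mixed NE: P1 plays Cafe with p = 0.8, P2 plays Cafe with q = 0.2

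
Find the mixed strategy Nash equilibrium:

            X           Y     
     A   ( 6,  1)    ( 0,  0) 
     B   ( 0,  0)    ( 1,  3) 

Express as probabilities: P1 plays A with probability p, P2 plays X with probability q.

p = 0.75, q = 0.1429

Work:
Find probabilities that make opponent indifferent:
P2 chooses q to make P1 indifferent between A and B
P1 chooses p to make P2 indifferent between X and Y
Mixed NE: P1 plays (A: 0.75, B: 0.25), P2 plays (X: 0.1429, Y: 0.8571)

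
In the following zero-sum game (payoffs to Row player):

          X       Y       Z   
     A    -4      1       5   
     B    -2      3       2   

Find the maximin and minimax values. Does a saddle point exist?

Maximin = -2, Minimax = -2, Saddle: True

Work:
Row minimums: [-4, -2] → maximin = -2
Column maximums: [-2, 3, 5] → minimax = -2
Saddle point exists! Game value = -2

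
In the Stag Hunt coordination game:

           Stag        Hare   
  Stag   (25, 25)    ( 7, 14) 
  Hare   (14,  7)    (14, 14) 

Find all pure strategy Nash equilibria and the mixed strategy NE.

Pure NE: (Stag, Stag) and (Hare, Hare); Mixed NE: p = 0.3889, q = 0.3889

Work:
Check pure NE:
(Stag, Stag): (25, 25) - no unilateral deviation beneficial
(Hare, Hare): (14, 14) - no unilateral deviation beneficial
Mixed NE: P1 plays Stag with p = 0.3889, P2 plays Stag with q = 0.3889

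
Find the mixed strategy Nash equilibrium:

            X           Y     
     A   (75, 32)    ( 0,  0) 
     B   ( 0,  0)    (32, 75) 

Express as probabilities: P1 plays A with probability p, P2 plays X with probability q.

p = 0.7009, q = 0.2991

Work:
Find probabilities that make opponent indifferent:
P2 chooses q to make P1 indifferent between A and B
P1 chooses p to make P2 indifferent between X and Y
Mixed NE: P1 plays (A: 0.7009, B: 0.2991), P2 plays (X: 0.2991, Y: 0.7009)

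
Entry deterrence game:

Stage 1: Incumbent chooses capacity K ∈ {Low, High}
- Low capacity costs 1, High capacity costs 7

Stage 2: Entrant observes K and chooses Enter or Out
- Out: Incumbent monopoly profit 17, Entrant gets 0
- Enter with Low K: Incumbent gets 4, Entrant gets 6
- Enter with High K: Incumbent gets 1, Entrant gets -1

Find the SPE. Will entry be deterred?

SPE: (High, Enter|Low, Out|High); Entry deterred. Incumbent net profit = 10

Work:
After Low K: Entrant enters (6 > 0)
After High K: Entrant stays out (-1 < 0)
Incumbent: Low → 4−1=3, High → 17−7=10
Incumbent chooses High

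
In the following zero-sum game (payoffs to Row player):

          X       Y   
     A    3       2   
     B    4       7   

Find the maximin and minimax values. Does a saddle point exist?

Maximin = 4, Minimax = 4, Saddle: True

Work:
Row minimums: [2, 4] → maximin = 4
Column maximums: [4, 7] → minimax = 4
Saddle point exists! Game value = 4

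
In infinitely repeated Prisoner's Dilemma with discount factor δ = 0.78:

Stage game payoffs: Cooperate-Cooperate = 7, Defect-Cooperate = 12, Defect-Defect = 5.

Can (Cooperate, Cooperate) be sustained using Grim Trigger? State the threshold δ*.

δ* = 0.7143; since δ = 0.78 ≥ 0.7143, cooperation can be sustained

Work:
For Grim Trigger:
Cooperate forever: 7/(1-δ)
Defect then punished: 12 + 5·δ/(1-δ)
Need: 7/(1-δ) ≥ 12 + 5·δ/(1-δ)
Solving: δ ≥ (T-R)/(T-P) = (12-7)/(12-5) = 0.7143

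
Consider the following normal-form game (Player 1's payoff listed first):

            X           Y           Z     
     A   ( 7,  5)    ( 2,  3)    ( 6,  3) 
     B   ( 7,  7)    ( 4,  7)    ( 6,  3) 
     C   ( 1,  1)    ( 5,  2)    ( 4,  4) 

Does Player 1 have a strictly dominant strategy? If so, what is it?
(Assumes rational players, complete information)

No strictly dominant strategy exists for Player 1

Work:
A strategy strictly dominates another if it gives a strictly higher payoff against every opponent action. Compare each pair of P1's strategies column-by-column:
  A vs B: [7 vs 7, 2 vs 4, 6 vs 6] → A does not strictly dominate B (column X: 7 ≤ 7)
  A vs C: [7 vs 1, 2 vs 5, 6 vs 4] → A does not strictly dominate C (column Y: 2 ≤ 5)
  B vs A: [7 vs 7, 4 vs 2, 6 vs 6] → B does not strictly dominate A (column X: 7 ≤ 7)
  B vs C: [7 vs 1, 4 vs 5, 6 vs 4] → B does not strictly dominate C (column Y: 4 ≤ 5)
  C vs A: [1 vs 7, 5 vs 2, 4 vs 6] → C does not strictly dominate A (column X: 1 ≤ 7)
  C vs B: [1 vs 7, 5 vs 4, 4 vs 6] → C does not strictly dominate B (column X: 1 ≤ 7)
No single strategy strictly dominates all others → no strictly dominant strategy.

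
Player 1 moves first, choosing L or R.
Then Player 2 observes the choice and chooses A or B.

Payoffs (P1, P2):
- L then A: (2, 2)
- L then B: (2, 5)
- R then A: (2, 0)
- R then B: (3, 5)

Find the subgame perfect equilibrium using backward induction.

P1 plays R, P2 plays B after L and B after R; Payoff (3, 5)

Work:
Backward induction:
After L: P2 chooses B → P1 gets 2
After R: P2 chooses B → P1 gets 3
P1 chooses R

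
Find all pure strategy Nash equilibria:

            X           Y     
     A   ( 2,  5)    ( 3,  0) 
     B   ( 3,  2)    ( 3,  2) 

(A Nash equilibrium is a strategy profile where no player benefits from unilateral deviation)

Nash equilibrium: (B, X), (B, Y)

Work:
Best responses:
  P1 vs X: payoffs [2, 3] → best response B (payoff 3)
  P1 vs Y: payoffs [3, 3] → best response A/B (payoff 3)
  P2 vs A: payoffs [5, 0] → best response X (payoff 5)
  P2 vs B: payoffs [2, 2] → best response X/Y (payoff 2)
Mutual best responses: (B,X), (B,Y) → Nash equilibria.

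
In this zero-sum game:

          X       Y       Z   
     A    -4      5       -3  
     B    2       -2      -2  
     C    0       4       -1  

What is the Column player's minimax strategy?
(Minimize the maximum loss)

Column should play Z, value = -1

Work:
Column player minimizes Row's maximum payoff:
Column X: max payoff to Row = 2
Column Y: max payoff to Row = 5
Column Z: max payoff to Row = -1
Minimum is -1, achieved by column Z.
Minimax strategy: Z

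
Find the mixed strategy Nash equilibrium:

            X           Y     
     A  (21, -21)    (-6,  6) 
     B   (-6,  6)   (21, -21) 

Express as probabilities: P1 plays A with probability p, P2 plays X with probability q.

p = 0.5, q = 0.5

Work:
Find probabilities that make opponent indifferent:
P2 chooses q to make P1 indifferent between A and B
P1 chooses p to make P2 indifferent between X and Y
Mixed NE: P1 plays (A: 0.5, B: 0.5), P2 plays (X: 0.5, Y: 0.5)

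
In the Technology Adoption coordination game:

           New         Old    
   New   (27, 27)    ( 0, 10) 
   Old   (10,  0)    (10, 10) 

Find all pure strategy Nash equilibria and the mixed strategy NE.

Pure NE: (New, New) and (Old, Old); Mixed NE: p = 0.3704, q = 0.3704

Work:
Check pure NE:
(New, New): (27, 27) - no unilateral deviation beneficial
(Old, Old): (10, 10) - no unilateral deviation beneficial
Mixed NE: P1 plays New with p = 0.3704, P2 plays New with q = 0.3704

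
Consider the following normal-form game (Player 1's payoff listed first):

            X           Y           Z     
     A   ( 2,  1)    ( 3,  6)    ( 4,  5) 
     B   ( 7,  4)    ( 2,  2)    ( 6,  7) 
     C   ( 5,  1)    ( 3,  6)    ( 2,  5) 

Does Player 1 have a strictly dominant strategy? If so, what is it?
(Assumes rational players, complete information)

No strictly dominant strategy exists for Player 1

Work:
A strategy strictly dominates another if it gives a strictly higher payoff against every opponent action. Compare each pair of P1's strategies column-by-column:
  A vs B: [2 vs 7, 3 vs 2, 4 vs 6] → A does not strictly dominate B (column X: 2 ≤ 7)
  A vs C: [2 vs 5, 3 vs 3, 4 vs 2] → A does not strictly dominate C (column X: 2 ≤ 5)
  B vs A: [7 vs 2, 2 vs 3, 6 vs 4] → B does not strictly dominate A (column Y: 2 ≤ 3)
  B vs C: [7 vs 5, 2 vs 3, 6 vs 2] → B does not strictly dominate C (column Y: 2 ≤ 3)
  C vs A: [5 vs 2, 3 vs 3, 2 vs 4] → C does not strictly dominate A (column Y: 3 ≤ 3)
  C vs B: [5 vs 7, 3 vs 2, 2 vs 6] → C does not strictly dominate B (column X: 5 ≤ 7)
No single strategy strictly dominates all others → no strictly dominant strategy.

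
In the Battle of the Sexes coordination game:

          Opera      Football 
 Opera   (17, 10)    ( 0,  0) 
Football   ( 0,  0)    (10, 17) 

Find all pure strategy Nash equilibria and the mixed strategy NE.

Pure NE: (Opera, Opera) and (Football, Football); Mixed NE: p = 0.6296, q = 0.3704

Work:
Check pure NE:
(Opera, Opera): (17, 10) - no unilateral deviation beneficial
(Football, Football): (10, 17) - no unilateral deviation beneficial
Mixed NE: P1 plays Opera with p = 0.6296, P2 plays Opera with q = 0.3704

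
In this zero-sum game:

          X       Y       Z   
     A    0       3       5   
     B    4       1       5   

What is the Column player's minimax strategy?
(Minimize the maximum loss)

Column should play Y, value = 3

Work:
Column player minimizes Row's maximum payoff:
Column X: max payoff to Row = 4
Column Y: max payoff to Row = 3
Column Z: max payoff to Row = 5
Minimum is 3, achieved by column Y.
Minimax strategy: Y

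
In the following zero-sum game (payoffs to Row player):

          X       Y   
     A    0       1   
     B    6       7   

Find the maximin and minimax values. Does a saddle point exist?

Maximin = 6, Minimax = 6, Saddle: True

Work:
Row minimums: [0, 6] → maximin = 6
Column maximums: [6, 7] → minimax = 6
Saddle point exists! Game value = 6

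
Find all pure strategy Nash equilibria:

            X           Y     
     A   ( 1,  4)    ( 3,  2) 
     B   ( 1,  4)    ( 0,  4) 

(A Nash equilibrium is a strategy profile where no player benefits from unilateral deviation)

Nash equilibrium: (A, X), (B, X)

Work:
Best responses:
  P1 vs X: payoffs [1, 1] → best response A/B (payoff 1)
  P1 vs Y: payoffs [3, 0] → best response A (payoff 3)
  P2 vs A: payoffs [4, 2] → best response X (payoff 4)
  P2 vs B: payoffs [4, 4] → best response X/Y (payoff 4)
Mutual best responses: (A,X), (B,X) → Nash equilibria.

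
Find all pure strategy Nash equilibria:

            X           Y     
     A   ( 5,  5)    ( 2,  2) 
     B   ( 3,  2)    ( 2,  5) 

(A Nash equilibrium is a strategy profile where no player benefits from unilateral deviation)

Nash equilibrium: (A, X), (B, Y)

Work:
Best responses:
  P1 vs X: payoffs [5, 3] → best response A (payoff 5)
  P1 vs Y: payoffs [2, 2] → best response A/B (payoff 2)
  P2 vs A: payoffs [5, 2] → best response X (payoff 5)
  P2 vs B: payoffs [2, 5] → best response Y (payoff 5)
Mutual best responses: (A,X), (B,Y) → Nash equilibria.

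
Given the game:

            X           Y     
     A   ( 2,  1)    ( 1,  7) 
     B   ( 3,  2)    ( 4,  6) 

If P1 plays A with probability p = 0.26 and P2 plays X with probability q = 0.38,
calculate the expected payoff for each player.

E[P1] = 3.0376, E[P2] = 4.5424

Work:
E[P1] = p·q·π₁(A,X) + p·(1-q)·π₁(A,Y) + (1-p)·q·π₁(B,X) + (1-p)·(1-q)·π₁(B,Y)
= 0.26·0.38·2 + 0.26·0.62·1 + 0.74·0.38·3 + 0.74·0.62·4
= 3.0376

E[P2] = 4.5424 (similar calculation)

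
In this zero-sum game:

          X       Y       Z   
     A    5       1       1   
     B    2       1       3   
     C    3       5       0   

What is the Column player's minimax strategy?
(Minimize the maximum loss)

Column should play Z, value = 3

Work:
Column player minimizes Row's maximum payoff:
Column X: max payoff to Row = 5
Column Y: max payoff to Row = 5
Column Z: max payoff to Row = 3
Minimum is 3, achieved by column Z.
Minimax strategy: Z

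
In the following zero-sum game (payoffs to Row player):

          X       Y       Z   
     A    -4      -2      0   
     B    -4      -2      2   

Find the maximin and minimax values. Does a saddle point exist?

Maximin = -4, Minimax = -4, Saddle: True

Work:
Row minimums: [-4, -4] → maximin = -4
Column maximums: [-4, -2, 2] → minimax = -4
Saddle point exists! Game value = -4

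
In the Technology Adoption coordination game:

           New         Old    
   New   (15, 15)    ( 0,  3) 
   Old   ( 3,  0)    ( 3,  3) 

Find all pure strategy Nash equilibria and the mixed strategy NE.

Pure NE: (New, New) and (Old, Old); Mixed NE: p = 0.2, q = 0.2

Work:
Check pure NE:
(New, New): (15, 15) - no unilateral deviation beneficial
(Old, Old): (3, 3) - no unilateral deviation beneficial
Mixed NE: P1 plays New with p = 0.2, P2 plays New with q = 0.2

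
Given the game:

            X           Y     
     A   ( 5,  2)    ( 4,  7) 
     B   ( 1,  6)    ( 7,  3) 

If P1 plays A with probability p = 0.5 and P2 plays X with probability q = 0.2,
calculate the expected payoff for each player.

E[P1] = 5.0, E[P2] = 4.8

Work:
E[P1] = p·q·π₁(A,X) + p·(1-q)·π₁(A,Y) + (1-p)·q·π₁(B,X) + (1-p)·(1-q)·π₁(B,Y)
= 0.5·0.2·5 + 0.5·0.8·4 + 0.5·0.2·1 + 0.5·0.8·7
= 5.0

E[P2] = 4.8 (similar calculation)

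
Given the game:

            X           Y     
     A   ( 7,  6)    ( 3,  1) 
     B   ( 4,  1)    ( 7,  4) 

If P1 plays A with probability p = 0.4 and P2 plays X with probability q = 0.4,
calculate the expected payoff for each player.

E[P1] = 5.32, E[P2] = 2.88

Work:
E[P1] = p·q·π₁(A,X) + p·(1-q)·π₁(A,Y) + (1-p)·q·π₁(B,X) + (1-p)·(1-q)·π₁(B,Y)
= 0.4·0.4·7 + 0.4·0.6·3 + 0.6·0.4·4 + 0.6·0.6·7
= 5.32

E[P2] = 2.88 (similar calculation)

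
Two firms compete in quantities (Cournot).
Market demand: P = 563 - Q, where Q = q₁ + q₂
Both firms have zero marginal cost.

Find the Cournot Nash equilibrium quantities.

q₁* = q₂* = 187.67; P* = 187.67

Work:
Profit: π_i = P·q_i = (a - q_i - q_j)·q_i
FOC: ∂π_i/∂q_i = a - 2q_i - q_j = 0
Reaction function: q_i = (563 - q_j)/2
Symmetry: q* = 563/3 = 187.67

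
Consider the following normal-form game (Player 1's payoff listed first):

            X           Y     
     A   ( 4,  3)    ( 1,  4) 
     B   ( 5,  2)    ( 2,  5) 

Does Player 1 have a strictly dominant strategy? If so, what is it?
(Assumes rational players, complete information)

Yes, Player 1's strictly dominant strategy is B

Work:
A strategy strictly dominates another if it gives a strictly higher payoff against every opponent action. Compare each pair of P1's strategies column-by-column:
  A vs B: [4 vs 5, 1 vs 2] → A does not strictly dominate B (column X: 4 ≤ 5)
  B vs A: [5 vs 4, 2 vs 1] → B strictly dominates A
B strictly dominates every other strategy → strictly dominant.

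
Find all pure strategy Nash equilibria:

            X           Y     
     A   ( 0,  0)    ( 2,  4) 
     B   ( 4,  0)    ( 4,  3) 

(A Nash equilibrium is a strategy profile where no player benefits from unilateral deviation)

Nash equilibrium: (B, Y)

Work:
Best responses:
  P1 vs X: payoffs [0, 4] → best response B (payoff 4)
  P1 vs Y: payoffs [2, 4] → best response B (payoff 4)
  P2 vs A: payoffs [0, 4] → best response Y (payoff 4)
  P2 vs B: payoffs [0, 3] → best response Y (payoff 3)
Mutual best responses: (B,Y) → Nash equilibria.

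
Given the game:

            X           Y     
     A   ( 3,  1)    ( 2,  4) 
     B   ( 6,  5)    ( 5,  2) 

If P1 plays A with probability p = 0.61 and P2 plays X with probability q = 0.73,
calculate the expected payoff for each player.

E[P1] = 3.9, E[P2] = 2.7382

Work:
E[P1] = p·q·π₁(A,X) + p·(1-q)·π₁(A,Y) + (1-p)·q·π₁(B,X) + (1-p)·(1-q)·π₁(B,Y)
= 0.61·0.73·3 + 0.61·0.27·2 + 0.39·0.73·6 + 0.39·0.27·5
= 3.9

E[P2] = 2.7382 (similar calculation)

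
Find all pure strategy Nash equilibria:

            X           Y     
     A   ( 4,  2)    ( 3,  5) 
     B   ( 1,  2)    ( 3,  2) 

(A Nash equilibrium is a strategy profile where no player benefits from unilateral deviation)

Nash equilibrium: (A, Y), (B, Y)

Work:
Best responses:
  P1 vs X: payoffs [4, 1] → best response A (payoff 4)
  P1 vs Y: payoffs [3, 3] → best response A/B (payoff 3)
  P2 vs A: payoffs [2, 5] → best response Y (payoff 5)
  P2 vs B: payoffs [2, 2] → best response X/Y (payoff 2)
Mutual best responses: (A,Y), (B,Y) → Nash equilibria.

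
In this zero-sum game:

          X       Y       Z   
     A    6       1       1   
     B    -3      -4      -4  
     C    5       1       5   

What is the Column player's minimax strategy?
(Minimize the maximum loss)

Column should play Y, value = 1

Work:
Column player minimizes Row's maximum payoff:
Column X: max payoff to Row = 6
Column Y: max payoff to Row = 1
Column Z: max payoff to Row = 5
Minimum is 1, achieved by column Y.
Minimax strategy: Y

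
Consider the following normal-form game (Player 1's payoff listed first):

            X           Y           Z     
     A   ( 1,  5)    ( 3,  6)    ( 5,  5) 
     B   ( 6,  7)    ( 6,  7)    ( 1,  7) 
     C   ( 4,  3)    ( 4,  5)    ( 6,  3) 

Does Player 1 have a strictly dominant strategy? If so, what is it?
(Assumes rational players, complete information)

No strictly dominant strategy exists for Player 1

Work:
A strategy strictly dominates another if it gives a strictly higher payoff against every opponent action. Compare each pair of P1's strategies column-by-column:
  A vs B: [1 vs 6, 3 vs 6, 5 vs 1] → A does not strictly dominate B (column X: 1 ≤ 6)
  A vs C: [1 vs 4, 3 vs 4, 5 vs 6] → A does not strictly dominate C (column X: 1 ≤ 4)
  B vs A: [6 vs 1, 6 vs 3, 1 vs 5] → B does not strictly dominate A (column Z: 1 ≤ 5)
  B vs C: [6 vs 4, 6 vs 4, 1 vs 6] → B does not strictly dominate C (column Z: 1 ≤ 6)
  C vs A: [4 vs 1, 4 vs 3, 6 vs 5] → C strictly dominates A
  C vs B: [4 vs 6, 4 vs 6, 6 vs 1] → C does not strictly dominate B (column X: 4 ≤ 6)
No single strategy strictly dominates all others → no strictly dominant strategy.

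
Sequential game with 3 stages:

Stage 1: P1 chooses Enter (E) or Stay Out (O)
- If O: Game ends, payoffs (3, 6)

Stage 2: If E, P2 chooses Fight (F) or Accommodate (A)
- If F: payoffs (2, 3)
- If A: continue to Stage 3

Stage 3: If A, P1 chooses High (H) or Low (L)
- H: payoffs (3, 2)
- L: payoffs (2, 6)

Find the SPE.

SPE: (O, F, H); Outcome (3, 6)

Work:
Stage 3: P1 chooses H (3 vs 2)
Stage 2: P2: F->3, A->2 (anticipating H). Choose F
Stage 1: P1: O->3, E->2 (anticipating F, H). Choose O
SPE path: O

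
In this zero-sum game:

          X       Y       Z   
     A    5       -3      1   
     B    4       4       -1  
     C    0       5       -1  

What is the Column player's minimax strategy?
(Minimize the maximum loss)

Column should play Z, value = 1

Work:
Column player minimizes Row's maximum payoff:
Column X: max payoff to Row = 5
Column Y: max payoff to Row = 5
Column Z: max payoff to Row = 1
Minimum is 1, achieved by column Z.
Minimax strategy: Z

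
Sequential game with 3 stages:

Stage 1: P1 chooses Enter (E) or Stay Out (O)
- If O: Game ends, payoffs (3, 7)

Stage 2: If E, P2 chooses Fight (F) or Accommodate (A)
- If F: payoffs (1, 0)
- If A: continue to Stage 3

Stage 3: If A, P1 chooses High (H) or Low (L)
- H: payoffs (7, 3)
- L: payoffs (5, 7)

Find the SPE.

SPE: (E, A, H); Outcome (7, 3)

Work:
Stage 3: P1 chooses H (7 vs 5)
Stage 2: P2: F->0, A->3 (anticipating H). Choose A
Stage 1: P1: O->3, E->7 (anticipating A, H). Choose E
SPE path: E -> A -> H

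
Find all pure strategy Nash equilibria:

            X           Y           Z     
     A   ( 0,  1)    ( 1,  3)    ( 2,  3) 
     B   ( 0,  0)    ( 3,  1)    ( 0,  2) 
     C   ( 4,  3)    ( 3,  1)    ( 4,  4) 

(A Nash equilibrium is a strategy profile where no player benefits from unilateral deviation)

Nash equilibrium: (C, Z)

Work:
Best responses:
  P1 vs X: payoffs [0, 0, 4] → best response C (payoff 4)
  P1 vs Y: payoffs [1, 3, 3] → best response B/C (payoff 3)
  P1 vs Z: payoffs [2, 0, 4] → best response C (payoff 4)
  P2 vs A: payoffs [1, 3, 3] → best response Y/Z (payoff 3)
  P2 vs B: payoffs [0, 1, 2] → best response Z (payoff 2)
  P2 vs C: payoffs [3, 1, 4] → best response Z (payoff 4)
Mutual best responses: (C,Z) → Nash equilibria.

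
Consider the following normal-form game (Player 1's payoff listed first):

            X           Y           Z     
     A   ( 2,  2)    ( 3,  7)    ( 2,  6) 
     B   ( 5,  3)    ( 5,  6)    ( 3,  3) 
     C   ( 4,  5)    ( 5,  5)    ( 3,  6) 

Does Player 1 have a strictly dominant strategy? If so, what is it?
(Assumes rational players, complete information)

No strictly dominant strategy exists for Player 1

Work:
A strategy strictly dominates another if it gives a strictly higher payoff against every opponent action. Compare each pair of P1's strategies column-by-column:
  A vs B: [2 vs 5, 3 vs 5, 2 vs 3] → A does not strictly dominate B (column X: 2 ≤ 5)
  A vs C: [2 vs 4, 3 vs 5, 2 vs 3] → A does not strictly dominate C (column X: 2 ≤ 4)
  B vs A: [5 vs 2, 5 vs 3, 3 vs 2] → B strictly dominates A
  B vs C: [5 vs 4, 5 vs 5, 3 vs 3] → B does not strictly dominate C (column Y: 5 ≤ 5)
  C vs A: [4 vs 2, 5 vs 3, 3 vs 2] → C strictly dominates A
  C vs B: [4 vs 5, 5 vs 5, 3 vs 3] → C does not strictly dominate B (column X: 4 ≤ 5)
No single strategy strictly dominates all others → no strictly dominant strategy.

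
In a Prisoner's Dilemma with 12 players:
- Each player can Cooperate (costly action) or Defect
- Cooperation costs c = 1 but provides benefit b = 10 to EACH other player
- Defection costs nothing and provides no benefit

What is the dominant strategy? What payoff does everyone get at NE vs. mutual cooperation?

Dominant: Defect; NE payoff = 0; Coop payoff = 109

Work:
Defect dominates (saves cost c = 1, benefit to others is external)
NE: All defect → everyone gets 0
If all cooperate: each receives (11)×10 - 1 = 109
Social dilemma: 109 > 0 but NE gives 0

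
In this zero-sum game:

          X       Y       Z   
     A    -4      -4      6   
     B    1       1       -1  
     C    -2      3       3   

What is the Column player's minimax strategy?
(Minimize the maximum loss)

Column should play X, value = 1

Work:
Column player minimizes Row's maximum payoff:
Column X: max payoff to Row = 1
Column Y: max payoff to Row = 3
Column Z: max payoff to Row = 6
Minimum is 1, achieved by column X.
Minimax strategy: X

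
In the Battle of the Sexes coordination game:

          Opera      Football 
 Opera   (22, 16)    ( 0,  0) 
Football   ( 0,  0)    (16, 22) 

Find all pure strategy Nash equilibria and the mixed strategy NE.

Pure NE: (Opera, Opera) and (Football, Football); Mixed NE: p = 0.5789, q = 0.4211

Work:
Check pure NE:
(Opera, Opera): (22, 16) - no unilateral deviation beneficial
(Football, Football): (16, 22) - no unilateral deviation beneficial
Mixed NE: P1 plays Opera with p = 0.5789, P2 plays Opera with q = 0.4211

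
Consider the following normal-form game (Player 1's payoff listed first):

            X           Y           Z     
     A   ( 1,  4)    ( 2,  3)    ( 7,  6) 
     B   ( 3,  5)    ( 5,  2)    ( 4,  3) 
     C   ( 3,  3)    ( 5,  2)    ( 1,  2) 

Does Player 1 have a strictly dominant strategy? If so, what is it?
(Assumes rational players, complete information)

No strictly dominant strategy exists for Player 1

Work:
A strategy strictly dominates another if it gives a strictly higher payoff against every opponent action. Compare each pair of P1's strategies column-by-column:
  A vs B: [1 vs 3, 2 vs 5, 7 vs 4] → A does not strictly dominate B (column X: 1 ≤ 3)
  A vs C: [1 vs 3, 2 vs 5, 7 vs 1] → A does not strictly dominate C (column X: 1 ≤ 3)
  B vs A: [3 vs 1, 5 vs 2, 4 vs 7] → B does not strictly dominate A (column Z: 4 ≤ 7)
  B vs C: [3 vs 3, 5 vs 5, 4 vs 1] → B does not strictly dominate C (column X: 3 ≤ 3)
  C vs A: [3 vs 1, 5 vs 2, 1 vs 7] → C does not strictly dominate A (column Z: 1 ≤ 7)
  C vs B: [3 vs 3, 5 vs 5, 1 vs 4] → C does not strictly dominate B (column X: 3 ≤ 3)
No single strategy strictly dominates all others → no strictly dominant strategy.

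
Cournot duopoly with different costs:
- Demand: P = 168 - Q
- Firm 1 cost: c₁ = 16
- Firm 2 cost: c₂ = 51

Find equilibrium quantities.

q₁* = 62.33, q₂* = 27.33

Work:
Reaction: q₁ = (168 - 16 - q₂)/2
Reaction: q₂ = (168 - 51 - q₁)/2
Solve simultaneously:
q₁* = (168 - 2×16 + 51)/3 = 62.33
q₂* = (168 - 2×51 + 16)/3 = 27.33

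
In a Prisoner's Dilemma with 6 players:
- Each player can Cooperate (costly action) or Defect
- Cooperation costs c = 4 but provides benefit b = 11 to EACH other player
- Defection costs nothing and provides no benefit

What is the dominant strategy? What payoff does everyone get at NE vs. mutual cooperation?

Dominant: Defect; NE payoff = 0; Coop payoff = 51

Work:
Defect dominates (saves cost c = 4, benefit to others is external)
NE: All defect → everyone gets 0
If all cooperate: each receives (5)×11 - 4 = 51
Social dilemma: 51 > 0 but NE gives 0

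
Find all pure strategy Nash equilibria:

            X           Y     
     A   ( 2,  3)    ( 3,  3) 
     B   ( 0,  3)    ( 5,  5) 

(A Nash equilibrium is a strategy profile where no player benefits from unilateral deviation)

Nash equilibrium: (A, X), (B, Y)

Work:
Best responses:
  P1 vs X: payoffs [2, 0] → best response A (payoff 2)
  P1 vs Y: payoffs [3, 5] → best response B (payoff 5)
  P2 vs A: payoffs [3, 3] → best response X/Y (payoff 3)
  P2 vs B: payoffs [3, 5] → best response Y (payoff 5)
Mutual best responses: (A,X), (B,Y) → Nash equilibria.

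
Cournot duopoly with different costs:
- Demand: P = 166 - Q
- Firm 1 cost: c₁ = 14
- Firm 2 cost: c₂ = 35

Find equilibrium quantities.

q₁* = 57.67, q₂* = 36.67

Work:
Reaction: q₁ = (166 - 14 - q₂)/2
Reaction: q₂ = (166 - 35 - q₁)/2
Solve simultaneously:
q₁* = (166 - 2×14 + 35)/3 = 57.67
q₂* = (166 - 2×35 + 14)/3 = 36.67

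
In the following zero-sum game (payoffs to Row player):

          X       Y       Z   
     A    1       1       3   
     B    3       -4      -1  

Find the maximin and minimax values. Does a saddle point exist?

Maximin = 1, Minimax = 1, Saddle: True

Work:
Row minimums: [1, -4] → maximin = 1
Column maximums: [3, 1, 3] → minimax = 1
Saddle point exists! Game value = 1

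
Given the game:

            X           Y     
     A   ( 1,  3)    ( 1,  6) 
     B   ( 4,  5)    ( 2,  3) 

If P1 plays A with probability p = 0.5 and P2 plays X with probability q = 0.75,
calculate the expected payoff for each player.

E[P1] = 2.25, E[P2] = 4.125

Work:
E[P1] = p·q·π₁(A,X) + p·(1-q)·π₁(A,Y) + (1-p)·q·π₁(B,X) + (1-p)·(1-q)·π₁(B,Y)
= 0.5·0.75·1 + 0.5·0.25·1 + 0.5·0.75·4 + 0.5·0.25·2
= 2.25

E[P2] = 4.125 (similar calculation)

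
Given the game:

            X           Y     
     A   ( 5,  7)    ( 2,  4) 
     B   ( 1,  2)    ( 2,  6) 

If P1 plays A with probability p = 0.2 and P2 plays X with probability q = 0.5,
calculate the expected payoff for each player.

E[P1] = 1.9, E[P2] = 4.3

Work:
E[P1] = p·q·π₁(A,X) + p·(1-q)·π₁(A,Y) + (1-p)·q·π₁(B,X) + (1-p)·(1-q)·π₁(B,Y)
= 0.2·0.5·5 + 0.2·0.5·2 + 0.8·0.5·1 + 0.8·0.5·2
= 1.9

E[P2] = 4.3 (similar calculation)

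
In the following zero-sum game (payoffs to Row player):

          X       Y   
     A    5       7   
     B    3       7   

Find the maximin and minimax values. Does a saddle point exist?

Maximin = 5, Minimax = 5, Saddle: True

Work:
Row minimums: [5, 3] → maximin = 5
Column maximums: [5, 7] → minimax = 5
Saddle point exists! Game value = 5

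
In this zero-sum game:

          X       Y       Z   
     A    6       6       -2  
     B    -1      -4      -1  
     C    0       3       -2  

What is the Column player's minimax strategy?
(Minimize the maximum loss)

Column should play Z, value = -1

Work:
Column player minimizes Row's maximum payoff:
Column X: max payoff to Row = 6
Column Y: max payoff to Row = 6
Column Z: max payoff to Row = -1
Minimum is -1, achieved by column Z.
Minimax strategy: Z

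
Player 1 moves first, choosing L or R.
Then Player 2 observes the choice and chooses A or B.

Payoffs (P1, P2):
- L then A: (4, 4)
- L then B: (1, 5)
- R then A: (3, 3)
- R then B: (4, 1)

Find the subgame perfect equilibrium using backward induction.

P1 plays R, P2 plays B after L and A after R; Payoff (3, 3)

Work:
Backward induction:
After L: P2 chooses B → P1 gets 1
After R: P2 chooses A → P1 gets 3
P1 chooses R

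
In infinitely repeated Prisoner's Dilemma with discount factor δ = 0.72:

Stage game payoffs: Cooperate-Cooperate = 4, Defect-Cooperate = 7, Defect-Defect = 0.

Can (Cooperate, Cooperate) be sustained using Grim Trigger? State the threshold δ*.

δ* = 0.4286; since δ = 0.72 ≥ 0.4286, cooperation can be sustained

Work:
For Grim Trigger:
Cooperate forever: 4/(1-δ)
Defect then punished: 7 + 0·δ/(1-δ)
Need: 4/(1-δ) ≥ 7 + 0·δ/(1-δ)
Solving: δ ≥ (T-R)/(T-P) = (7-4)/(7-0) = 0.4286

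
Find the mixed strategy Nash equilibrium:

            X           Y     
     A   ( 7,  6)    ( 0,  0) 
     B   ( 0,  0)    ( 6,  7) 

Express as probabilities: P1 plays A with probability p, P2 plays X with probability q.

p = 0.5385, q = 0.4615

Work:
Find probabilities that make opponent indifferent:
P2 chooses q to make P1 indifferent between A and B
P1 chooses p to make P2 indifferent between X and Y
Mixed NE: P1 plays (A: 0.5385, B: 0.4615), P2 plays (X: 0.4615, Y: 0.5385)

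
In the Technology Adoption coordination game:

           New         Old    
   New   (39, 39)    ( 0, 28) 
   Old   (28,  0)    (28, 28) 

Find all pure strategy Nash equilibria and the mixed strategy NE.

Pure NE: (New, New) and (Old, Old); Mixed NE: p = 0.7179, q = 0.7179

Work:
Check pure NE:
(New, New): (39, 39) - no unilateral deviation beneficial
(Old, Old): (28, 28) - no unilateral deviation beneficial
Mixed NE: P1 plays New with p = 0.7179, P2 plays New with q = 0.7179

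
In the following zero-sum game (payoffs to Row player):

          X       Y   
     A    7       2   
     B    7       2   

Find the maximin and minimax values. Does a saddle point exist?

Maximin = 2, Minimax = 2, Saddle: True

Work:
Row minimums: [2, 2] → maximin = 2
Column maximums: [7, 2] → minimax = 2
Saddle point exists! Game value = 2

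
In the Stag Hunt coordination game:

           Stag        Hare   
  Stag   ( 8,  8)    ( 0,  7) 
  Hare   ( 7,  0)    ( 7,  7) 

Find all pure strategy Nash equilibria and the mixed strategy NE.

Pure NE: (Stag, Stag) and (Hare, Hare); Mixed NE: p = 0.875, q = 0.875

Work:
Check pure NE:
(Stag, Stag): (8, 8) - no unilateral deviation beneficial
(Hare, Hare): (7, 7) - no unilateral deviation beneficial
Mixed NE: P1 plays Stag with p = 0.875, P2 plays Stag with q = 0.875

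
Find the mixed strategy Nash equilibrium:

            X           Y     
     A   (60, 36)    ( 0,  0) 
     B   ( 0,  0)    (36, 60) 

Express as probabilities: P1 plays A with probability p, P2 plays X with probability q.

p = 0.625, q = 0.375

Work:
Find probabilities that make opponent indifferent:
P2 chooses q to make P1 indifferent between A and B
P1 chooses p to make P2 indifferent between X and Y
Mixed NE: P1 plays (A: 0.625, B: 0.375), P2 plays (X: 0.375, Y: 0.625)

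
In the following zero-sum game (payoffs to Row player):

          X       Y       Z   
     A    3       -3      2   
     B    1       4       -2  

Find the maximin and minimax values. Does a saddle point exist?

Maximin = -2, Minimax = 2, Saddle: False

Work:
Row minimums: [-3, -2] → maximin = -2
Column maximums: [3, 4, 2] → minimax = 2
No saddle point (maximin ≠ minimax). Mixed strategy needed.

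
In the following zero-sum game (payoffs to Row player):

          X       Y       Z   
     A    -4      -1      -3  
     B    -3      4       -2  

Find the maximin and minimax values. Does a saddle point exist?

Maximin = -3, Minimax = -3, Saddle: True

Work:
Row minimums: [-4, -3] → maximin = -3
Column maximums: [-3, 4, -2] → minimax = -3
Saddle point exists! Game value = -3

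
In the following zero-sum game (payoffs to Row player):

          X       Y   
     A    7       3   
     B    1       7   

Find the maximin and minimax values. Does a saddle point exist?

Maximin = 3, Minimax = 7, Saddle: False

Work:
Row minimums: [3, 1] → maximin = 3
Column maximums: [7, 7] → minimax = 7
No saddle point (maximin ≠ minimax). Mixed strategy needed.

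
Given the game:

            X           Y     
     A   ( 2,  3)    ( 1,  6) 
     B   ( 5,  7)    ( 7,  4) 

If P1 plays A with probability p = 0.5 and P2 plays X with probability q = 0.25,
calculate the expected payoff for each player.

E[P1] = 3.875, E[P2] = 5.0

Work:
E[P1] = p·q·π₁(A,X) + p·(1-q)·π₁(A,Y) + (1-p)·q·π₁(B,X) + (1-p)·(1-q)·π₁(B,Y)
= 0.5·0.25·2 + 0.5·0.75·1 + 0.5·0.25·5 + 0.5·0.75·7
= 3.875

E[P2] = 5.0 (similar calculation)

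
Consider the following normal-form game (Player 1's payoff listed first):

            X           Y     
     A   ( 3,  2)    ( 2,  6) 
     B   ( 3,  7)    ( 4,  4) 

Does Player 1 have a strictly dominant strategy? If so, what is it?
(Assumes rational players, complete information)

No strictly dominant strategy exists for Player 1

Work:
A strategy strictly dominates another if it gives a strictly higher payoff against every opponent action. Compare each pair of P1's strategies column-by-column:
  A vs B: [3 vs 3, 2 vs 4] → A does not strictly dominate B (column X: 3 ≤ 3)
  B vs A: [3 vs 3, 4 vs 2] → B does not strictly dominate A (column X: 3 ≤ 3)
No single strategy strictly dominates all others → no strictly dominant strategy.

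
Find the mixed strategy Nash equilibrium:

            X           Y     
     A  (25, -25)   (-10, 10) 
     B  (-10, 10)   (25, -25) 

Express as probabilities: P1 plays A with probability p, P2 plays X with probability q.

p = 0.5, q = 0.5

Work:
Find probabilities that make opponent indifferent:
P2 chooses q to make P1 indifferent between A and B
P1 chooses p to make P2 indifferent between X and Y
Mixed NE: P1 plays (A: 0.5, B: 0.5), P2 plays (X: 0.5, Y: 0.5)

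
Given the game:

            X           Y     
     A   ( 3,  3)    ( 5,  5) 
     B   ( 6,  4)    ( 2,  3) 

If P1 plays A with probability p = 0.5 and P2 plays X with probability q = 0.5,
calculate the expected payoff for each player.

E[P1] = 4.0, E[P2] = 3.75

Work:
E[P1] = p·q·π₁(A,X) + p·(1-q)·π₁(A,Y) + (1-p)·q·π₁(B,X) + (1-p)·(1-q)·π₁(B,Y)
= 0.5·0.5·3 + 0.5·0.5·5 + 0.5·0.5·6 + 0.5·0.5·2
= 4.0

E[P2] = 3.75 (similar calculation)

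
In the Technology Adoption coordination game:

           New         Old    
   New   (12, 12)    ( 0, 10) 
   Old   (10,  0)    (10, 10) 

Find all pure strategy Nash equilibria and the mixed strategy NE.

Pure NE: (New, New) and (Old, Old); Mixed NE: p = 0.8333, q = 0.8333

Work:
Check pure NE:
(New, New): (12, 12) - no unilateral deviation beneficial
(Old, Old): (10, 10) - no unilateral deviation beneficial
Mixed NE: P1 plays New with p = 0.8333, P2 plays New with q = 0.8333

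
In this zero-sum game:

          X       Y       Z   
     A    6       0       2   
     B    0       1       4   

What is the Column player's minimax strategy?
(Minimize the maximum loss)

Column should play Y, value = 1

Work:
Column player minimizes Row's maximum payoff:
Column X: max payoff to Row = 6
Column Y: max payoff to Row = 1
Column Z: max payoff to Row = 4
Minimum is 1, achieved by column Y.
Minimax strategy: Y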